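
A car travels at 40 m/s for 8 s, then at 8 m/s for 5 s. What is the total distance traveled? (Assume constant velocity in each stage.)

d₁ = v₁t₁ = 40 × 8 = 320 m
d₂ = v₂t₂ = 8 × 5 = 40 m
d_total = 320 + 40 = 360 m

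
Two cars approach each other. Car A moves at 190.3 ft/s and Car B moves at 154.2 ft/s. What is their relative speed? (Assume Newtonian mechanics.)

v_rel = v_A + v_B = 190.3 + 154.2 = 344.5 ft/s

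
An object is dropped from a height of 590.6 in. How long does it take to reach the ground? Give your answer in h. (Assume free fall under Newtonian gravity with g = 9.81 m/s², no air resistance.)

h = 590.6 in × 0.0254 = 15.0012 m
t = √(2h/g) = √(2 × 15.0012 / 9.81) = 1.74881 s
t = 1.74881 s / 3600.0 = 0.0004858 h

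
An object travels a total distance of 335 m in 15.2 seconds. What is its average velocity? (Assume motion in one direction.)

v_avg = Δd / Δt = 335 / 15.2 = 22.04 m/s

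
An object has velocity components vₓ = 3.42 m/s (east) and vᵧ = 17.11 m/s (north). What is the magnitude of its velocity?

|v| = √(vₓ² + vᵧ²) = √(3.42² + 17.11²) = √(304.4485) = 17.45 m/s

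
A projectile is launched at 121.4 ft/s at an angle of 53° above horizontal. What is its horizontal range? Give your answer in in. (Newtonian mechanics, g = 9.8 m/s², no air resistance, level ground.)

v₀ = 121.4 ft/s × 0.3048 = 37.0027 m/s
R = v₀² × sin(2θ) / g = 37.0027² × sin(2 × 53°) / 9.8 = 1369.2 × 0.961262 / 9.8 = 134.302 m
R = 134.302 m / 0.0254 = 5287 in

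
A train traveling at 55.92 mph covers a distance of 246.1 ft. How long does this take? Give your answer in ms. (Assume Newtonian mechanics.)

d = 246.1 ft × 0.3048 = 75.0113 m
v = 55.92 mph × 0.44704 = 24.9985 m/s
t = d / v = 75.0113 / 24.9985 = 3.00063 s
t = 3.00063 s / 0.001 = 3001 ms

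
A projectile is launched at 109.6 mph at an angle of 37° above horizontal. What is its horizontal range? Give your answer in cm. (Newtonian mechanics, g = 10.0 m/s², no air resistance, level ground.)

v₀ = 109.6 mph × 0.44704 = 48.9956 m/s
R = v₀² × sin(2θ) / g = 48.9956² × sin(2 × 37°) / 10.0 = 2400.57 × 0.961262 / 10.0 = 230.758 m
R = 230.758 m / 0.01 = 23080 cm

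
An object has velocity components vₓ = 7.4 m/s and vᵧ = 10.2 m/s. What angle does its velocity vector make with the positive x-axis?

θ = arctan(vᵧ/vₓ) = arctan(10.2/7.4) = 54.04°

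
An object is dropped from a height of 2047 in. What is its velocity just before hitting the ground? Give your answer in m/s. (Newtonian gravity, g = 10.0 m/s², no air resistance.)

h = 2047 in × 0.0254 = 51.9938 m
v = √(2gh) = √(2 × 10.0 × 51.9938) = 32.25 m/s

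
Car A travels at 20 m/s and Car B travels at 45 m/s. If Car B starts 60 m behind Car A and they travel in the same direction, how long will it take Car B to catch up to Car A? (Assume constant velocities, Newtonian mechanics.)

Relative speed: v_rel = 45 - 20 = 25 m/s
Time to catch: t = d₀/v_rel = 60/25 = 2.4 s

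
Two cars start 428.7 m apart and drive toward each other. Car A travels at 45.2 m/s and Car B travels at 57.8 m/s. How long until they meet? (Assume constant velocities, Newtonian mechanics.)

Combined speed: v_combined = 45.2 + 57.8 = 103.0 m/s
Time to meet: t = d/v_combined = 428.7/103.0 = 4.16 s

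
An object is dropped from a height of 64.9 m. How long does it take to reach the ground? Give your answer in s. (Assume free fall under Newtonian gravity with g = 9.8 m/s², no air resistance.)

t = √(2h/g) = √(2 × 64.9 / 9.8) = 3.639 s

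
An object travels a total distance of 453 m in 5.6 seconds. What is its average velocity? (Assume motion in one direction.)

v_avg = Δd / Δt = 453 / 5.6 = 80.89 m/s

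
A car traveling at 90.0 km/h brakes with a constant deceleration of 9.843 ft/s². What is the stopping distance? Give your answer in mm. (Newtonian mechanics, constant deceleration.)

v₀ = 90.0 km/h × 0.2777777777777778 = 25.0 m/s
a = 9.843 ft/s² × 0.3048 = 3.00015 m/s²
d = v₀² / (2a) = 25.0² / (2 × 3.00015) = 625.0 / 6.0003 = 104.161 m
d = 104.161 m / 0.001 = 104200 mm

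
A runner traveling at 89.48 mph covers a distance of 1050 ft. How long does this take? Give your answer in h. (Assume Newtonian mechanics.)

d = 1050 ft × 0.3048 = 320.04 m
v = 89.48 mph × 0.44704 = 40.0011 m/s
t = d / v = 320.04 / 40.0011 = 8.00078 s
t = 8.00078 s / 3600.0 = 0.002222 h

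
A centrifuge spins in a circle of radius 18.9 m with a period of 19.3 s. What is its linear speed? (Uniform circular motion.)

v = 2πr/T = 2π×18.9/19.3 = 6.15 m/s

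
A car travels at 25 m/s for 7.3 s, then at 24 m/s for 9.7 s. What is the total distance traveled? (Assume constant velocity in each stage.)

d₁ = v₁t₁ = 25 × 7.3 = 182.5 m
d₂ = v₂t₂ = 24 × 9.7 = 232.8 m
d_total = 182.5 + 232.8 = 415.3 m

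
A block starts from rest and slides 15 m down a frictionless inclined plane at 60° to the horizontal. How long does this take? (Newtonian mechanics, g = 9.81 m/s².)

a = g sin(θ) = 9.81 × sin(60°) = 8.4957 m/s²
t = √(2d/a) = √(2 × 15 / 8.4957) = 1.88 s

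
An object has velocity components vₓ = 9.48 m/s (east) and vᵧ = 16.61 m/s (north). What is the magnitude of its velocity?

|v| = √(vₓ² + vᵧ²) = √(9.48² + 16.61²) = √(365.7625) = 19.12 m/s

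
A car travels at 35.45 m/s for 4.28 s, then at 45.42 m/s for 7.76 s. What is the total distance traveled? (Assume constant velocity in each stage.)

d₁ = v₁t₁ = 35.45 × 4.28 = 151.726 m
d₂ = v₂t₂ = 45.42 × 7.76 = 352.4592 m
d_total = 151.726 + 352.4592 = 504.19 m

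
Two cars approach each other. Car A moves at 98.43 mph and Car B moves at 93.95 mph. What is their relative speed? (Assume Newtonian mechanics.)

v_rel = v_A + v_B = 98.43 + 93.95 = 192.38 mph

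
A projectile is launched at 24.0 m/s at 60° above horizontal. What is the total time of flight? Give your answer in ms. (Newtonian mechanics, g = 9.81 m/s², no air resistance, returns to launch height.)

T = 2 × v₀ × sin(θ) / g = 2 × 24.0 × sin(60°) / 9.81 = 2 × 24.0 × 0.866025 / 9.81 = 4.23743 s
T = 4.23743 s / 0.001 = 4237 ms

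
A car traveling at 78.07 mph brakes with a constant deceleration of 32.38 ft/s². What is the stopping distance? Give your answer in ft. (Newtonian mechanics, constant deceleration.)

v₀ = 78.07 mph × 0.44704 = 34.9004 m/s
a = 32.38 ft/s² × 0.3048 = 9.86942 m/s²
d = v₀² / (2a) = 34.9004² / (2 × 9.86942) = 1218.04 / 19.7388 = 61.7079 m
d = 61.7079 m / 0.3048 = 202.5 ft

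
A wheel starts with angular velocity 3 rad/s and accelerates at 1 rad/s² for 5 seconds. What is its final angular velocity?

ω = ω₀ + αt = 3 + 1 × 5 = 8 rad/s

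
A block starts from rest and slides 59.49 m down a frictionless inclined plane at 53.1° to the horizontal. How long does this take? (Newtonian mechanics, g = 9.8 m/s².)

a = g sin(θ) = 9.8 × sin(53.1°) = 7.8369 m/s²
t = √(2d/a) = √(2 × 59.49 / 7.8369) = 3.9 s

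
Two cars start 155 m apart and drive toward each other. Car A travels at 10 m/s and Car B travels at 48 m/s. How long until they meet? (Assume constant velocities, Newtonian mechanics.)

Combined speed: v_combined = 10 + 48 = 58 m/s
Time to meet: t = d/v_combined = 155/58 = 2.67 s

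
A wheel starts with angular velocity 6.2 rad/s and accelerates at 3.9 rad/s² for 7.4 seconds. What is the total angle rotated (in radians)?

θ = ω₀t + ½αt² = 6.2×7.4 + ½×3.9×7.4² = 152.66 rad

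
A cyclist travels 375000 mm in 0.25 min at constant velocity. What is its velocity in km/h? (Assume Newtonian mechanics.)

d = 375000 mm × 0.001 = 375.0 m
t = 0.25 min × 60.0 = 15.0 s
v = d / t = 375.0 / 15.0 = 25.0 m/s
v = 25.0 m/s / 0.2777777777777778 = 90.0 km/h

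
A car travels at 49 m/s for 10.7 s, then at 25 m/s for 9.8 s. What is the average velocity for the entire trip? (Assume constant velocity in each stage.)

d₁ = v₁t₁ = 49 × 10.7 = 524.3 m
d₂ = v₂t₂ = 25 × 9.8 = 245.0 m
d_total = 769.3 m, t_total = 20.5 s
v_avg = d_total/t_total = 769.3/20.5 = 37.53 m/s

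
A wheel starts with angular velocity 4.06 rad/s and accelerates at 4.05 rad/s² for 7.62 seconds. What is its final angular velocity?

ω = ω₀ + αt = 4.06 + 4.05 × 7.62 = 34.92 rad/s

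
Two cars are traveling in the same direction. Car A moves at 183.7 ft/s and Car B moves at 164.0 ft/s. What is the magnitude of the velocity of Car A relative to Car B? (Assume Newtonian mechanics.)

v_rel = |v_A - v_B| = |183.7 - 164.0| = 19.7 ft/s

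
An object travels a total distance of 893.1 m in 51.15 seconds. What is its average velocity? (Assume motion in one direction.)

v_avg = Δd / Δt = 893.1 / 51.15 = 17.46 m/s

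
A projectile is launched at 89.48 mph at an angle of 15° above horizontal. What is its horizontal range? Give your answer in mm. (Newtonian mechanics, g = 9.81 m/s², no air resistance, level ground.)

v₀ = 89.48 mph × 0.44704 = 40.0011 m/s
R = v₀² × sin(2θ) / g = 40.0011² × sin(2 × 15°) / 9.81 = 1600.09 × 0.5 / 9.81 = 81.554 m
R = 81.554 m / 0.001 = 81550 mm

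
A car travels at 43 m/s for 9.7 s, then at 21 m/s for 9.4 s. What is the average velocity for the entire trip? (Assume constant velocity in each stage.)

d₁ = v₁t₁ = 43 × 9.7 = 417.1 m
d₂ = v₂t₂ = 21 × 9.4 = 197.4 m
d_total = 614.5 m, t_total = 19.1 s
v_avg = d_total/t_total = 614.5/19.1 = 32.17 m/s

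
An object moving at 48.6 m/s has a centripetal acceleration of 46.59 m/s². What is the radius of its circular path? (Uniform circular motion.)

r = v²/a_c = 48.6²/46.59 = 50.7 m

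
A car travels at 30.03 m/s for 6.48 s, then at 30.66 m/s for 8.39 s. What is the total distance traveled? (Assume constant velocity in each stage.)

d₁ = v₁t₁ = 30.03 × 6.48 = 194.5944 m
d₂ = v₂t₂ = 30.66 × 8.39 = 257.2374 m
d_total = 194.5944 + 257.2374 = 451.83 m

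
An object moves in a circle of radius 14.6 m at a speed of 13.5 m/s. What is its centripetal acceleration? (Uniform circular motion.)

a_c = v²/r = 13.5²/14.6 = 182.25/14.6 = 12.48 m/s²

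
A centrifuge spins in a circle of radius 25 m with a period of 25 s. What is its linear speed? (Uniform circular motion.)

v = 2πr/T = 2π×25/25 = 6.28 m/s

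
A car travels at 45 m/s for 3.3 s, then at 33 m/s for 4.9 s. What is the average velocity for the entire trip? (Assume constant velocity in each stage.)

d₁ = v₁t₁ = 45 × 3.3 = 148.5 m
d₂ = v₂t₂ = 33 × 4.9 = 161.7 m
d_total = 310.2 m, t_total = 8.2 s
v_avg = d_total/t_total = 310.2/8.2 = 37.83 m/s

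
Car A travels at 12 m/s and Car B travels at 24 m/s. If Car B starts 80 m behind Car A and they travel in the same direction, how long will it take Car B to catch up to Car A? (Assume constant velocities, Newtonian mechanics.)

Relative speed: v_rel = 24 - 12 = 12 m/s
Time to catch: t = d₀/v_rel = 80/12 = 6.67 s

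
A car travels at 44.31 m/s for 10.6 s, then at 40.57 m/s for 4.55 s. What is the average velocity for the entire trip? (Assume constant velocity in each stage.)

d₁ = v₁t₁ = 44.31 × 10.6 = 469.686 m
d₂ = v₂t₂ = 40.57 × 4.55 = 184.5935 m
d_total = 654.2795 m, t_total = 15.15 s
v_avg = d_total/t_total = 654.2795/15.15 = 43.19 m/s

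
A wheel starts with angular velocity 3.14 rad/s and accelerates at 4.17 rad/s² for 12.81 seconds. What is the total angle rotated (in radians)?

θ = ω₀t + ½αt² = 3.14×12.81 + ½×4.17×12.81² = 382.36 rad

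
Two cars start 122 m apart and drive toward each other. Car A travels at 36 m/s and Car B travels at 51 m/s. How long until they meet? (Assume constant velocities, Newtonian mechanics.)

Combined speed: v_combined = 36 + 51 = 87 m/s
Time to meet: t = d/v_combined = 122/87 = 1.4 s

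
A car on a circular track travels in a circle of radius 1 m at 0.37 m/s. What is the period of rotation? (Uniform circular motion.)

T = 2πr/v = 2π×1/0.37 = 16.98 s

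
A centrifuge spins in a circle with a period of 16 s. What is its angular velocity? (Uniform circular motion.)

ω = 2π/T = 2π/16 = 0.3927 rad/s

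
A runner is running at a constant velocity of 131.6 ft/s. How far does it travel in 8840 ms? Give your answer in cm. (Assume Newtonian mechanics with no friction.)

v = 131.6 ft/s × 0.3048 = 40.1117 m/s
t = 8840 ms × 0.001 = 8.84 s
d = v × t = 40.1117 × 8.84 = 354.587 m
d = 354.587 m / 0.01 = 35460 cm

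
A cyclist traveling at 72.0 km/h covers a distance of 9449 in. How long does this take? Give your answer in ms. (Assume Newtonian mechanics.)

d = 9449 in × 0.0254 = 240.005 m
v = 72.0 km/h × 0.2777777777777778 = 20.0 m/s
t = d / v = 240.005 / 20.0 = 12.0002 s
t = 12.0002 s / 0.001 = 12000 ms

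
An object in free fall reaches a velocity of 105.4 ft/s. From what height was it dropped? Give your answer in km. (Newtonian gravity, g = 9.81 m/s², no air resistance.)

v = 105.4 ft/s × 0.3048 = 32.1259 m/s
h = v² / (2g) = 32.1259² / (2 × 9.81) = 52.6031 m
h = 52.6031 m / 1000.0 = 0.0526 km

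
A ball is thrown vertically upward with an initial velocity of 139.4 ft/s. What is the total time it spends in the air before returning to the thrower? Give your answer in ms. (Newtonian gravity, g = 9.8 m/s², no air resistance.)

v₀ = 139.4 ft/s × 0.3048 = 42.4891 m/s
t_total = 2 × v₀ / g = 2 × 42.4891 / 9.8 = 8.67124 s
t_total = 8.67124 s / 0.001 = 8671 ms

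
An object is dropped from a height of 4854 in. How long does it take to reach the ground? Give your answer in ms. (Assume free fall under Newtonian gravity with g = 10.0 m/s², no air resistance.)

h = 4854 in × 0.0254 = 123.292 m
t = √(2h/g) = √(2 × 123.292 / 10.0) = 4.96572 s
t = 4.96572 s / 0.001 = 4966 ms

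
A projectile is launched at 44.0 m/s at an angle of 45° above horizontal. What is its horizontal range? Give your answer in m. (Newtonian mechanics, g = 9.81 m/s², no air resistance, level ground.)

R = v₀² × sin(2θ) / g = 44.0² × sin(2 × 45°) / 9.81 = 1936.0 × 1.0 / 9.81 = 197.3 m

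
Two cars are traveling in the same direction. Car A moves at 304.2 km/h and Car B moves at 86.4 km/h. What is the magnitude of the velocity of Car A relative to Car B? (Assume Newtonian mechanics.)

v_rel = |v_A - v_B| = |304.2 - 86.4| = 217.8 km/h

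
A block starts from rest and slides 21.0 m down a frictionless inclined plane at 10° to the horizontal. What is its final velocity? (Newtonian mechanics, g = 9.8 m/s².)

a = g sin(θ) = 9.8 × sin(10°) = 1.7018 m/s²
v = √(2ad) = √(2 × 1.7018 × 21.0) = 8.45 m/s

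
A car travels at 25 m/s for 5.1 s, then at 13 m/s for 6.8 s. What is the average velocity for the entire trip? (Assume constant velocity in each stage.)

d₁ = v₁t₁ = 25 × 5.1 = 127.5 m
d₂ = v₂t₂ = 13 × 6.8 = 88.4 m
d_total = 215.9 m, t_total = 11.9 s
v_avg = d_total/t_total = 215.9/11.9 = 18.14 m/s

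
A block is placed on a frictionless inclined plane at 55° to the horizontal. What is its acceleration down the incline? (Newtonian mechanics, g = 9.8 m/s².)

a = g sin(θ) = 9.8 × sin(55°) = 9.8 × 0.8192 = 8.03 m/s²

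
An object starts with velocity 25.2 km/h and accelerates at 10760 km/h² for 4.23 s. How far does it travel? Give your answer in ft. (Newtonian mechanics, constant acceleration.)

v₀ = 25.2 km/h × 0.2777777777777778 = 7.0 m/s
a = 10760 km/h² × 7.716049382716049e-05 = 0.830247 m/s²
d = v₀ × t + ½ × a × t² = 7.0 × 4.23 + 0.5 × 0.830247 × 4.23² = 37.0378 m
d = 37.0378 m / 0.3048 = 121.5 ft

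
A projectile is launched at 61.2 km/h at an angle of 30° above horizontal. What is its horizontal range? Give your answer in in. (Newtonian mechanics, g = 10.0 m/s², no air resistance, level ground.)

v₀ = 61.2 km/h × 0.2777777777777778 = 17.0 m/s
R = v₀² × sin(2θ) / g = 17.0² × sin(2 × 30°) / 10.0 = 289.0 × 0.866025 / 10.0 = 25.0281 m
R = 25.0281 m / 0.0254 = 985.4 in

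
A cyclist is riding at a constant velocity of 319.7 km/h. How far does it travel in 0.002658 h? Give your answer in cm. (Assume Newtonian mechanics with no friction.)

v = 319.7 km/h × 0.2777777777777778 = 88.8056 m/s
t = 0.002658 h × 3600.0 = 9.5688 s
d = v × t = 88.8056 × 9.5688 = 849.763 m
d = 849.763 m / 0.01 = 84980 cm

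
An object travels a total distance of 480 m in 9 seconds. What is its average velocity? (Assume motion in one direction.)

v_avg = Δd / Δt = 480 / 9 = 53.33 m/s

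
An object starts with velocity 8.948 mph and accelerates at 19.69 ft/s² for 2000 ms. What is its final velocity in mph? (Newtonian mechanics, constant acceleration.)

v₀ = 8.948 mph × 0.44704 = 4.00011 m/s
a = 19.69 ft/s² × 0.3048 = 6.00151 m/s²
t = 2000 ms × 0.001 = 2.0 s
v = v₀ + a × t = 4.00011 + 6.00151 × 2.0 = 16.0031 m/s
v = 16.0031 m/s / 0.44704 = 35.8 mph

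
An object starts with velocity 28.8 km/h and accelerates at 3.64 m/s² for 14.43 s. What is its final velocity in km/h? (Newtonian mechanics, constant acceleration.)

v₀ = 28.8 km/h × 0.2777777777777778 = 8.0 m/s
v = v₀ + a × t = 8.0 + 3.64 × 14.43 = 60.5252 m/s
v = 60.5252 m/s / 0.2777777777777778 = 217.9 km/h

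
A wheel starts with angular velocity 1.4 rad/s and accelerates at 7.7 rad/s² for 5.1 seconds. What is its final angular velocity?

ω = ω₀ + αt = 1.4 + 7.7 × 5.1 = 40.67 rad/s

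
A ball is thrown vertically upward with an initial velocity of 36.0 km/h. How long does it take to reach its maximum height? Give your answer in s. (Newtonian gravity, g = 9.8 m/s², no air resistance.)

v₀ = 36.0 km/h × 0.2777777777777778 = 10.0 m/s
t_up = v₀ / g = 10.0 / 9.8 = 1.02 s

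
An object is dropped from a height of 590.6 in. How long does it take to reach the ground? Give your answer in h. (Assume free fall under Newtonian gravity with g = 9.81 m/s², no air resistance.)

h = 590.6 in × 0.0254 = 15.0012 m
t = √(2h/g) = √(2 × 15.0012 / 9.81) = 1.74881 s
t = 1.74881 s / 3600.0 = 0.0004858 h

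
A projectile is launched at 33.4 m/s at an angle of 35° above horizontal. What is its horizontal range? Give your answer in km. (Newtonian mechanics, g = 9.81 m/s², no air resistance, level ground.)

R = v₀² × sin(2θ) / g = 33.4² × sin(2 × 35°) / 9.81 = 1115.56 × 0.939693 / 9.81 = 106.859 m
R = 106.859 m / 1000.0 = 0.1069 km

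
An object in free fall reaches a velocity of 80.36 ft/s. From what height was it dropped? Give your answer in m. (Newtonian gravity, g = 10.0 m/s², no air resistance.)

v = 80.36 ft/s × 0.3048 = 24.4937 m/s
h = v² / (2g) = 24.4937² / (2 × 10.0) = 30.0 m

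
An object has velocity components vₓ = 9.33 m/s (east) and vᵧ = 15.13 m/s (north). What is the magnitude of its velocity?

|v| = √(vₓ² + vᵧ²) = √(9.33² + 15.13²) = √(315.9658) = 17.78 m/s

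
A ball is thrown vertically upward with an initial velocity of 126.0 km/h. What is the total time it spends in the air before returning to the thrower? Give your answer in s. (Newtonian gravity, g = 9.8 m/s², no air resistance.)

v₀ = 126.0 km/h × 0.2777777777777778 = 35.0 m/s
t_total = 2 × v₀ / g = 2 × 35.0 / 9.8 = 7.143 s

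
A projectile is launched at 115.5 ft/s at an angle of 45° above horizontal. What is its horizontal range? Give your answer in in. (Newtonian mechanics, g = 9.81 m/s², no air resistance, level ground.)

v₀ = 115.5 ft/s × 0.3048 = 35.2044 m/s
R = v₀² × sin(2θ) / g = 35.2044² × sin(2 × 45°) / 9.81 = 1239.35 × 1.0 / 9.81 = 126.335 m
R = 126.335 m / 0.0254 = 4974 in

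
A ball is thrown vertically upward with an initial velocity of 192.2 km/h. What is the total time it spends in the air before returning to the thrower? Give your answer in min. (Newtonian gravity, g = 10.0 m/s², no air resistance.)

v₀ = 192.2 km/h × 0.2777777777777778 = 53.3889 m/s
t_total = 2 × v₀ / g = 2 × 53.3889 / 10.0 = 10.6778 s
t_total = 10.6778 s / 60.0 = 0.178 min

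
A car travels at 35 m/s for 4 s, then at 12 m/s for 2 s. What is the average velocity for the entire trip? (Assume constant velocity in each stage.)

d₁ = v₁t₁ = 35 × 4 = 140 m
d₂ = v₂t₂ = 12 × 2 = 24 m
d_total = 164 m, t_total = 6 s
v_avg = d_total/t_total = 164/6 = 27.33 m/s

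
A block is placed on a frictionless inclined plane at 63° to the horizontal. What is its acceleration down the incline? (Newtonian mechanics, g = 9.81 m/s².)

a = g sin(θ) = 9.81 × sin(63°) = 9.81 × 0.891 = 8.74 m/s²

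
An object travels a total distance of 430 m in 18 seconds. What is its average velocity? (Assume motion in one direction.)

v_avg = Δd / Δt = 430 / 18 = 23.89 m/s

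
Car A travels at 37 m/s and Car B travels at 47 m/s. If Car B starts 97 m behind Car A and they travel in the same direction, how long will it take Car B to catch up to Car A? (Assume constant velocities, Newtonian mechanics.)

Relative speed: v_rel = 47 - 37 = 10 m/s
Time to catch: t = d₀/v_rel = 97/10 = 9.7 s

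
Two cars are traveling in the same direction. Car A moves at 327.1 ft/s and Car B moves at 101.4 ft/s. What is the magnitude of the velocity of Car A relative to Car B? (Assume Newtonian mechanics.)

v_rel = |v_A - v_B| = |327.1 - 101.4| = 225.7 ft/s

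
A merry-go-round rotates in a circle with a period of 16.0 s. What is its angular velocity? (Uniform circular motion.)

ω = 2π/T = 2π/16.0 = 0.3927 rad/s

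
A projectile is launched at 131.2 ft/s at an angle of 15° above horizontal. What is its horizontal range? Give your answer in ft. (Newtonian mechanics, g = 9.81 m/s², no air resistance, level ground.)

v₀ = 131.2 ft/s × 0.3048 = 39.9898 m/s
R = v₀² × sin(2θ) / g = 39.9898² × sin(2 × 15°) / 9.81 = 1599.18 × 0.5 / 9.81 = 81.5076 m
R = 81.5076 m / 0.3048 = 267.4 ft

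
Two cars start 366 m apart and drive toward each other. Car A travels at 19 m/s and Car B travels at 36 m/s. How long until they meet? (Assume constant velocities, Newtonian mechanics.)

Combined speed: v_combined = 19 + 36 = 55 m/s
Time to meet: t = d/v_combined = 366/55 = 6.65 s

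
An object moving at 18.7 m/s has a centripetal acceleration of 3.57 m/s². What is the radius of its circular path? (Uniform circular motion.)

r = v²/a_c = 18.7²/3.57 = 97.95 m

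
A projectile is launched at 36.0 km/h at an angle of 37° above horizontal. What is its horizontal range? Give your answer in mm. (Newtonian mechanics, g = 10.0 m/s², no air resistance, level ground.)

v₀ = 36.0 km/h × 0.2777777777777778 = 10.0 m/s
R = v₀² × sin(2θ) / g = 10.0² × sin(2 × 37°) / 10.0 = 100.0 × 0.961262 / 10.0 = 9.61262 m
R = 9.61262 m / 0.001 = 9613 mm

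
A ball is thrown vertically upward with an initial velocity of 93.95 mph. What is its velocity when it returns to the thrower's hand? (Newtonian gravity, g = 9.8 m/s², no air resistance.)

By conservation of energy (no air resistance), the ball returns to the throw height with the same speed as launch, but directed downward.
|v_ground| = v₀ = 93.95 mph
v_ground = 93.95 mph (downward)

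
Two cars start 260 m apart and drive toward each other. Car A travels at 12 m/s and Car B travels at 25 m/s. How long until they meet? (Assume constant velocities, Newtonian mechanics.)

Combined speed: v_combined = 12 + 25 = 37 m/s
Time to meet: t = d/v_combined = 260/37 = 7.03 s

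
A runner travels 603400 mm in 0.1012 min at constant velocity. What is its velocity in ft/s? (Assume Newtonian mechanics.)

d = 603400 mm × 0.001 = 603.4 m
t = 0.1012 min × 60.0 = 6.072 s
v = d / t = 603.4 / 6.072 = 99.3742 m/s
v = 99.3742 m/s / 0.3048 = 326.0 ft/s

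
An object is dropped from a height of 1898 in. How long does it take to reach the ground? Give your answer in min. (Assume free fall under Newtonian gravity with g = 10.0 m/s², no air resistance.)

h = 1898 in × 0.0254 = 48.2092 m
t = √(2h/g) = √(2 × 48.2092 / 10.0) = 3.10513 s
t = 3.10513 s / 60.0 = 0.05175 min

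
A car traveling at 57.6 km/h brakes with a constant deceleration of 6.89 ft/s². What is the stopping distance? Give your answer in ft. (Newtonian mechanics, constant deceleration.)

v₀ = 57.6 km/h × 0.2777777777777778 = 16.0 m/s
a = 6.89 ft/s² × 0.3048 = 2.10007 m/s²
d = v₀² / (2a) = 16.0² / (2 × 2.10007) = 256.0 / 4.20014 = 60.9503 m
d = 60.9503 m / 0.3048 = 200.0 ft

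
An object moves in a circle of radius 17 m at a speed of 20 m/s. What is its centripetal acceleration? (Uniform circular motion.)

a_c = v²/r = 20²/17 = 400/17 = 23.53 m/s²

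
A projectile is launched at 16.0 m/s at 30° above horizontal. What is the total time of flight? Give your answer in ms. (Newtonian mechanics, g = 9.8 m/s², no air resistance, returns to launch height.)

T = 2 × v₀ × sin(θ) / g = 2 × 16.0 × sin(30°) / 9.8 = 2 × 16.0 × 0.5 / 9.8 = 1.63265 s
T = 1.63265 s / 0.001 = 1633 ms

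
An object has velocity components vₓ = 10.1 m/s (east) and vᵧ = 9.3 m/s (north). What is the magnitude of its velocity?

|v| = √(vₓ² + vᵧ²) = √(10.1² + 9.3²) = √(188.5) = 13.73 m/s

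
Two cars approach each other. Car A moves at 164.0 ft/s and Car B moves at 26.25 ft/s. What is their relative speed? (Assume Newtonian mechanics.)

v_rel = v_A + v_B = 164.0 + 26.25 = 190.25 ft/s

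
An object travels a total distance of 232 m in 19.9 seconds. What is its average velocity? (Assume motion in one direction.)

v_avg = Δd / Δt = 232 / 19.9 = 11.66 m/s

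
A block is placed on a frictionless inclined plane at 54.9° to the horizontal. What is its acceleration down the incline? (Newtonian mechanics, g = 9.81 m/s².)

a = g sin(θ) = 9.81 × sin(54.9°) = 9.81 × 0.8181 = 8.03 m/s²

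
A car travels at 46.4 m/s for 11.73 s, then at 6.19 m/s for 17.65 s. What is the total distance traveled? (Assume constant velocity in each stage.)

d₁ = v₁t₁ = 46.4 × 11.73 = 544.272 m
d₂ = v₂t₂ = 6.19 × 17.65 = 109.2535 m
d_total = 544.272 + 109.2535 = 653.53 m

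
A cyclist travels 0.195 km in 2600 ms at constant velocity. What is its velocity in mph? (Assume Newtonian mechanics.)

d = 0.195 km × 1000.0 = 195.0 m
t = 2600 ms × 0.001 = 2.6 s
v = d / t = 195.0 / 2.6 = 75.0 m/s
v = 75.0 m/s / 0.44704 = 167.8 mph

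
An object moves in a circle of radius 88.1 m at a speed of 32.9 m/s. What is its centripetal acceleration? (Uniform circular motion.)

a_c = v²/r = 32.9²/88.1 = 1082.41/88.1 = 12.29 m/s²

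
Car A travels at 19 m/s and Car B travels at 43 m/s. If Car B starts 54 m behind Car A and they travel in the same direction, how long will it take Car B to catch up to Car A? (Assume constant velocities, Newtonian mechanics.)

Relative speed: v_rel = 43 - 19 = 24 m/s
Time to catch: t = d₀/v_rel = 54/24 = 2.25 s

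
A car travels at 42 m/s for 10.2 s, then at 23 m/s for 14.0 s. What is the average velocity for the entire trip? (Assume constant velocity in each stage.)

d₁ = v₁t₁ = 42 × 10.2 = 428.4 m
d₂ = v₂t₂ = 23 × 14.0 = 322.0 m
d_total = 750.4 m, t_total = 24.2 s
v_avg = d_total/t_total = 750.4/24.2 = 31.01 m/s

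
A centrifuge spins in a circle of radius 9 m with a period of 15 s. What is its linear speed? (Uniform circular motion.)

v = 2πr/T = 2π×9/15 = 3.77 m/s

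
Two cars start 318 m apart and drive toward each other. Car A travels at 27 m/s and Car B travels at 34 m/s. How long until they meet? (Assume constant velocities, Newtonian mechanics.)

Combined speed: v_combined = 27 + 34 = 61 m/s
Time to meet: t = d/v_combined = 318/61 = 5.21 s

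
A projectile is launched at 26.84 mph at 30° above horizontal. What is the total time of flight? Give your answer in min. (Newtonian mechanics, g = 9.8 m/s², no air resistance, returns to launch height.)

v₀ = 26.84 mph × 0.44704 = 11.9986 m/s
T = 2 × v₀ × sin(θ) / g = 2 × 11.9986 × sin(30°) / 9.8 = 2 × 11.9986 × 0.5 / 9.8 = 1.22435 s
T = 1.22435 s / 60.0 = 0.02041 min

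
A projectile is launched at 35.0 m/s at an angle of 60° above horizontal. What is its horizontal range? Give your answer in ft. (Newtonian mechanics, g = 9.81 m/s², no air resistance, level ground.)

R = v₀² × sin(2θ) / g = 35.0² × sin(2 × 60°) / 9.81 = 1225.0 × 0.866025 / 9.81 = 108.143 m
R = 108.143 m / 0.3048 = 354.8 ft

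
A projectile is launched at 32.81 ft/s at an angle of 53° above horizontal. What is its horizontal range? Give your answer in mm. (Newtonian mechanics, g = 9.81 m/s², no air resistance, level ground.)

v₀ = 32.81 ft/s × 0.3048 = 10.0005 m/s
R = v₀² × sin(2θ) / g = 10.0005² × sin(2 × 53°) / 9.81 = 100.01 × 0.961262 / 9.81 = 9.79978 m
R = 9.79978 m / 0.001 = 9800 mm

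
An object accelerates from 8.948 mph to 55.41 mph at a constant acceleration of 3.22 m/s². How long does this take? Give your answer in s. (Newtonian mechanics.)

v₀ = 8.948 mph × 0.44704 = 4.00011 m/s
v = 55.41 mph × 0.44704 = 24.7705 m/s
t = (v - v₀) / a = (24.7705 - 4.00011) / 3.22 = 6.45 s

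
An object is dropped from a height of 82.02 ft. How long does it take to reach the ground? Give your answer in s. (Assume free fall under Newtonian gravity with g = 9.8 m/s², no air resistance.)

h = 82.02 ft × 0.3048 = 24.9997 m
t = √(2h/g) = √(2 × 24.9997 / 9.8) = 2.259 s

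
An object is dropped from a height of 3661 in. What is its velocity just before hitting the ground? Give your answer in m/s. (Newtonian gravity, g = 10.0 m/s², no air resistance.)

h = 3661 in × 0.0254 = 92.9894 m
v = √(2gh) = √(2 × 10.0 × 92.9894) = 43.13 m/s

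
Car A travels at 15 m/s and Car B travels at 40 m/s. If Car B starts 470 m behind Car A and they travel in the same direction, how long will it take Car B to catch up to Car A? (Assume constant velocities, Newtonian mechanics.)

Relative speed: v_rel = 40 - 15 = 25 m/s
Time to catch: t = d₀/v_rel = 470/25 = 18.8 s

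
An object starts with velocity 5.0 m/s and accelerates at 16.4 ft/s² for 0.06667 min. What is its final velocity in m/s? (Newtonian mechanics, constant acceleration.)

a = 16.4 ft/s² × 0.3048 = 4.99872 m/s²
t = 0.06667 min × 60.0 = 4.0002 s
v = v₀ + a × t = 5.0 + 4.99872 × 4.0002 = 25.0 m/s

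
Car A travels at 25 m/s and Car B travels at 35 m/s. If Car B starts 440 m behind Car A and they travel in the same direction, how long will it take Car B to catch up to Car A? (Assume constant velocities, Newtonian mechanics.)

Relative speed: v_rel = 35 - 25 = 10 m/s
Time to catch: t = d₀/v_rel = 440/10 = 44.0 s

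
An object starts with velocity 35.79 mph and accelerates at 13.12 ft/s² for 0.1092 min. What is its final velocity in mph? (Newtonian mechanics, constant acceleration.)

v₀ = 35.79 mph × 0.44704 = 15.9996 m/s
a = 13.12 ft/s² × 0.3048 = 3.99898 m/s²
t = 0.1092 min × 60.0 = 6.552 s
v = v₀ + a × t = 15.9996 + 3.99898 × 6.552 = 42.2009 m/s
v = 42.2009 m/s / 0.44704 = 94.4 mph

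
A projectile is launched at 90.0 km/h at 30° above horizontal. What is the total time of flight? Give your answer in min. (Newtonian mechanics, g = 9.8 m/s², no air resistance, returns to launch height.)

v₀ = 90.0 km/h × 0.2777777777777778 = 25.0 m/s
T = 2 × v₀ × sin(θ) / g = 2 × 25.0 × sin(30°) / 9.8 = 2 × 25.0 × 0.5 / 9.8 = 2.55102 s
T = 2.55102 s / 60.0 = 0.04252 min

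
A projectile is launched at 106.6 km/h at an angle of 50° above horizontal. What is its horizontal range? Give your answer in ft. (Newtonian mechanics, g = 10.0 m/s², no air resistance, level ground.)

v₀ = 106.6 km/h × 0.2777777777777778 = 29.6111 m/s
R = v₀² × sin(2θ) / g = 29.6111² × sin(2 × 50°) / 10.0 = 876.817 × 0.984808 / 10.0 = 86.3496 m
R = 86.3496 m / 0.3048 = 283.3 ft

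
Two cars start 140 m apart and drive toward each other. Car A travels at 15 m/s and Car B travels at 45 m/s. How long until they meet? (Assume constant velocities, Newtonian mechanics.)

Combined speed: v_combined = 15 + 45 = 60 m/s
Time to meet: t = d/v_combined = 140/60 = 2.33 s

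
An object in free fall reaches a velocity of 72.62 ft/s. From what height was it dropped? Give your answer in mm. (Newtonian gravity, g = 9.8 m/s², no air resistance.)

v = 72.62 ft/s × 0.3048 = 22.1346 m/s
h = v² / (2g) = 22.1346² / (2 × 9.8) = 24.997 m
h = 24.997 m / 0.001 = 25000 mm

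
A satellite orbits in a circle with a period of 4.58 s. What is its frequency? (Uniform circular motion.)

f = 1/T = 1/4.58 = 0.2183 Hz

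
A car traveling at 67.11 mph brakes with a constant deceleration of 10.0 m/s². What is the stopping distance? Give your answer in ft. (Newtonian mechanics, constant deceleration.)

v₀ = 67.11 mph × 0.44704 = 30.0009 m/s
d = v₀² / (2a) = 30.0009² / (2 × 10.0) = 900.054 / 20.0 = 45.0027 m
d = 45.0027 m / 0.3048 = 147.6 ft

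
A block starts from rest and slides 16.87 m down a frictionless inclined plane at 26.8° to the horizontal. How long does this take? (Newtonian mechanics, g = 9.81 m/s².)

a = g sin(θ) = 9.81 × sin(26.8°) = 4.4231 m/s²
t = √(2d/a) = √(2 × 16.87 / 4.4231) = 2.76 s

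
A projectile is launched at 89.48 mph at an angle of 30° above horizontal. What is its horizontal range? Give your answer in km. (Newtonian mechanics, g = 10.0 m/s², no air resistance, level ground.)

v₀ = 89.48 mph × 0.44704 = 40.0011 m/s
R = v₀² × sin(2θ) / g = 40.0011² × sin(2 × 30°) / 10.0 = 1600.09 × 0.866025 / 10.0 = 138.572 m
R = 138.572 m / 1000.0 = 0.1386 km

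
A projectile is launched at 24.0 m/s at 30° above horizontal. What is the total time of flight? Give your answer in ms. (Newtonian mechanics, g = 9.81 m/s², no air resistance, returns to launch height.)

T = 2 × v₀ × sin(θ) / g = 2 × 24.0 × sin(30°) / 9.81 = 2 × 24.0 × 0.5 / 9.81 = 2.44648 s
T = 2.44648 s / 0.001 = 2446 ms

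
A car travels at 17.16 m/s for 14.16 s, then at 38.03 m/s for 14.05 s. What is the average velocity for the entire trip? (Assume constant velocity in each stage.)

d₁ = v₁t₁ = 17.16 × 14.16 = 242.9856 m
d₂ = v₂t₂ = 38.03 × 14.05 = 534.3215 m
d_total = 777.3071 m, t_total = 28.21 s
v_avg = d_total/t_total = 777.3071/28.21 = 27.55 m/s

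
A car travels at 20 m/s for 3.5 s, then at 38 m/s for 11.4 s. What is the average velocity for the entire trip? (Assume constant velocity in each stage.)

d₁ = v₁t₁ = 20 × 3.5 = 70.0 m
d₂ = v₂t₂ = 38 × 11.4 = 433.2 m
d_total = 503.2 m, t_total = 14.9 s
v_avg = d_total/t_total = 503.2/14.9 = 33.77 m/s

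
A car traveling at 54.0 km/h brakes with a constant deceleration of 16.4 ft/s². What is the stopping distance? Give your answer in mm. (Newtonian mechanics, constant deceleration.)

v₀ = 54.0 km/h × 0.2777777777777778 = 15.0 m/s
a = 16.4 ft/s² × 0.3048 = 4.99872 m/s²
d = v₀² / (2a) = 15.0² / (2 × 4.99872) = 225.0 / 9.99744 = 22.5058 m
d = 22.5058 m / 0.001 = 22510 mm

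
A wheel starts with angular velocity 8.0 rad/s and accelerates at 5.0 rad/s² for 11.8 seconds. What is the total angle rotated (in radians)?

θ = ω₀t + ½αt² = 8.0×11.8 + ½×5.0×11.8² = 442.5 rad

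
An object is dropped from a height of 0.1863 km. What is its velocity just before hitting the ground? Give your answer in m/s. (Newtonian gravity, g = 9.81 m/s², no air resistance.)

h = 0.1863 km × 1000.0 = 186.3 m
v = √(2gh) = √(2 × 9.81 × 186.3) = 60.46 m/s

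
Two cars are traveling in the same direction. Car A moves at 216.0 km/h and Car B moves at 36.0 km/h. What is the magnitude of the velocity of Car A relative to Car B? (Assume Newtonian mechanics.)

v_rel = |v_A - v_B| = |216.0 - 36.0| = 180.0 km/h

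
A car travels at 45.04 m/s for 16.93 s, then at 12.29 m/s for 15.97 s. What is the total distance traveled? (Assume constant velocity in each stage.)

d₁ = v₁t₁ = 45.04 × 16.93 = 762.5272 m
d₂ = v₂t₂ = 12.29 × 15.97 = 196.2713 m
d_total = 762.5272 + 196.2713 = 958.8 m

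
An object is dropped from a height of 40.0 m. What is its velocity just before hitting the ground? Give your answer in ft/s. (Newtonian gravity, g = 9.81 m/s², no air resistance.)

v = √(2gh) = √(2 × 9.81 × 40.0) = 28.0143 m/s
v = 28.0143 m/s / 0.3048 = 91.91 ft/s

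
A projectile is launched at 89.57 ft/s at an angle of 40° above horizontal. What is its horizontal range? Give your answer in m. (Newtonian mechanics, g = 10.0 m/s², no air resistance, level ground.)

v₀ = 89.57 ft/s × 0.3048 = 27.3009 m/s
R = v₀² × sin(2θ) / g = 27.3009² × sin(2 × 40°) / 10.0 = 745.339 × 0.984808 / 10.0 = 73.4 m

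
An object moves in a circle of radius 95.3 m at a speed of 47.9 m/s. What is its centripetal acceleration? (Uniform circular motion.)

a_c = v²/r = 47.9²/95.3 = 2294.41/95.3 = 24.08 m/s²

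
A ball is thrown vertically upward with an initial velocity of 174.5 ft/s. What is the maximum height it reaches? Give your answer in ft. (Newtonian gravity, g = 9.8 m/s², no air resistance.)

v₀ = 174.5 ft/s × 0.3048 = 53.1876 m/s
h_max = v₀² / (2g) = 53.1876² / (2 × 9.8) = 2828.92 / 19.6 = 144.333 m
h_max = 144.333 m / 0.3048 = 473.5 ft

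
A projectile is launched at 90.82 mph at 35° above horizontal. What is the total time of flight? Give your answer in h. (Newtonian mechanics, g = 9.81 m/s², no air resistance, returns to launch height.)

v₀ = 90.82 mph × 0.44704 = 40.6002 m/s
T = 2 × v₀ × sin(θ) / g = 2 × 40.6002 × sin(35°) / 9.81 = 2 × 40.6002 × 0.573576 / 9.81 = 4.74767 s
T = 4.74767 s / 3600.0 = 0.001319 h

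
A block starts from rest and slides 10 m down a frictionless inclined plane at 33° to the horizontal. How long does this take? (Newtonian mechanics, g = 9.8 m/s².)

a = g sin(θ) = 9.8 × sin(33°) = 5.3375 m/s²
t = √(2d/a) = √(2 × 10 / 5.3375) = 1.94 s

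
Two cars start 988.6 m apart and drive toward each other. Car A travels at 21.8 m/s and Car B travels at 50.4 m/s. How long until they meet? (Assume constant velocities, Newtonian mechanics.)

Combined speed: v_combined = 21.8 + 50.4 = 72.2 m/s
Time to meet: t = d/v_combined = 988.6/72.2 = 13.69 s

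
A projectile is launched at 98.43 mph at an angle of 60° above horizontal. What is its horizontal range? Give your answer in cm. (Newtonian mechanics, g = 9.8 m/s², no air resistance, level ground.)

v₀ = 98.43 mph × 0.44704 = 44.0021 m/s
R = v₀² × sin(2θ) / g = 44.0021² × sin(2 × 60°) / 9.8 = 1936.18 × 0.866025 / 9.8 = 171.1 m
R = 171.1 m / 0.01 = 17110 cm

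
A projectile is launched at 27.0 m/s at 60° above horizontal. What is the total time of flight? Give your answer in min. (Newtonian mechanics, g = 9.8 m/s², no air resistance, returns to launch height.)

T = 2 × v₀ × sin(θ) / g = 2 × 27.0 × sin(60°) / 9.8 = 2 × 27.0 × 0.866025 / 9.8 = 4.77197 s
T = 4.77197 s / 60.0 = 0.07953 min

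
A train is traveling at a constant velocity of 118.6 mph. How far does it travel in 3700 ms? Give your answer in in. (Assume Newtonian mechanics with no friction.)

v = 118.6 mph × 0.44704 = 53.0189 m/s
t = 3700 ms × 0.001 = 3.7 s
d = v × t = 53.0189 × 3.7 = 196.17 m
d = 196.17 m / 0.0254 = 7723 in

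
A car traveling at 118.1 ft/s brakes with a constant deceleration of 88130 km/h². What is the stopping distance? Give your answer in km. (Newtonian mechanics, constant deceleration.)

v₀ = 118.1 ft/s × 0.3048 = 35.9969 m/s
a = 88130 km/h² × 7.716049382716049e-05 = 6.80015 m/s²
d = v₀² / (2a) = 35.9969² / (2 × 6.80015) = 1295.78 / 13.6003 = 95.2758 m
d = 95.2758 m / 1000.0 = 0.09528 km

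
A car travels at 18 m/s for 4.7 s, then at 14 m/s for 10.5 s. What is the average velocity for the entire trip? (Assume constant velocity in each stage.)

d₁ = v₁t₁ = 18 × 4.7 = 84.6 m
d₂ = v₂t₂ = 14 × 10.5 = 147.0 m
d_total = 231.6 m, t_total = 15.2 s
v_avg = d_total/t_total = 231.6/15.2 = 15.24 m/s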